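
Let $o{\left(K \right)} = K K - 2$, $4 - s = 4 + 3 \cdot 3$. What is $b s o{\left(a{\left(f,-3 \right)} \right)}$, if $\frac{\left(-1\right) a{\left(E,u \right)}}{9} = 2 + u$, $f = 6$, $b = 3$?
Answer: $-2133$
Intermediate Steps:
$a{\left(E,u \right)} = -18 - 9 u$ ($a{\left(E,u \right)} = - 9 \left(2 + u\right) = -18 - 9 u$)
$s = -9$ ($s = 4 - \left(4 + 3 \cdot 3\right) = 4 - \left(4 + 9\right) = 4 - 13 = -9$)
$o{\left(K \right)} = -2 + K^{2}$ ($o{\left(K \right)} = K^{2} - 2 = -2 + K^{2}$)
$b s o{\left(a{\left(f,-3 \right)} \right)} = 3 \left(-9\right) \left(-2 + \left(-18 - -27\right)^{2}\right) = - 27 \left(-2 + \left(-18 + 27\right)^{2}\right) = - 27 \left(-2 + 9^{2}\right) = - 27 \left(-2 + 81\right) = \left(-27\right) 79 = -2133$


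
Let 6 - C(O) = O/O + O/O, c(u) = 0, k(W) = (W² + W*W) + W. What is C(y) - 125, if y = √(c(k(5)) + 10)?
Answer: -121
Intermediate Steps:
k(W) = W + 2*W² (k(W) = (W² + W²) + W = 2*W² + W = W + 2*W²)
y = √10 (y = √(0 + 10) = √10 ≈ 3.1623)
C(O) = 4 (C(O) = 6 - (O/O + O/O) = 6 - (1 + 1) = 6 - 1*2 = 6 - 2 = 4)
C(y) - 125 = 4 - 125 = -121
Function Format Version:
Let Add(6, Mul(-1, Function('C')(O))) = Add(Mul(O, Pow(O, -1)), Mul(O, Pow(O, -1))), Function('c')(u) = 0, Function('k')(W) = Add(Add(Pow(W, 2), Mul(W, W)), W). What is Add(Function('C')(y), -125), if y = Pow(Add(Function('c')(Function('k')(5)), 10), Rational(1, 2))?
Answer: -121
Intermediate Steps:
Function('k')(W) = Add(W, Mul(2, Pow(W, 2))) (Function('k')(W) = Add(Add(Pow(W, 2), Pow(W, 2)), W) = Add(Mul(2, Pow(W, 2)), W) = Add(W, Mul(2, Pow(W, 2))))
y = Pow(10, Rational(1, 2)) (y = Pow(Add(0, 10), Rational(1, 2)) = Pow(10, Rational(1, 2)) ≈ 3.1623)
Function('C')(O) = 4 (Function('C')(O) = Add(6, Mul(-1, Add(Mul(O, Pow(O, -1)), Mul(O, Pow(O, -1))))) = Add(6, Mul(-1, Add(1, 1))) = Add(6, Mul(-1, 2)) = Add(6, -2) = 4)
Add(Function('C')(y), -125) = Add(4, -125) = -121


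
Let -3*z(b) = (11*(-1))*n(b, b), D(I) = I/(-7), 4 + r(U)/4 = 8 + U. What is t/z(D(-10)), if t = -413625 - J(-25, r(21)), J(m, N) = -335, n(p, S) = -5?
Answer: 247974/11 ≈ 22543.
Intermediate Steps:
r(U) = 16 + 4*U (r(U) = -16 + 4*(8 + U) = -16 + (32 + 4*U) = 16 + 4*U)
D(I) = -I/7 (D(I) = I*(-⅐) = -I/7)
t = -413290 (t = -413625 - 1*(-335) = -413625 + 335 = -413290)
z(b) = -55/3 (z(b) = -11*(-1)*(-5)/3 = -(-11)*(-5)/3 = -⅓*55 = -55/3)
t/z(D(-10)) = -413290/(-55/3) = -413290*(-3/55) = 247974/11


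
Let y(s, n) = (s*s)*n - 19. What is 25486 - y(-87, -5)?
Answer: 63350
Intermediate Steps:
y(s, n) = -19 + n*s² (y(s, n) = s²*n - 19 = n*s² - 19 = -19 + n*s²)
25486 - y(-87, -5) = 25486 - (-19 - 5*(-87)²) = 25486 - (-19 - 5*7569) = 25486 - (-19 - 37845) = 25486 - 1*(-37864) = 25486 + 37864 = 63350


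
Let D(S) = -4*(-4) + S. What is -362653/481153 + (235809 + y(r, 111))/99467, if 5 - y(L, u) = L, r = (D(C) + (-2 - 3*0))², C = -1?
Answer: 77309292734/47858845451 ≈ 1.6154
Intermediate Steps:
D(S) = 16 + S
r = 169 (r = ((16 - 1) + (-2 - 3*0))² = (15 + (-2 + 0))² = (15 - 2)² = 13² = 169)
y(L, u) = 5 - L
-362653/481153 + (235809 + y(r, 111))/99467 = -362653/481153 + (235809 + (5 - 1*169))/99467 = -362653*1/481153 + (235809 + (5 - 169))*(1/99467) = -362653/481153 + (235809 - 164)*(1/99467) = -362653/481153 + 235645*(1/99467) = -362653/481153 + 235645/99467 = 77309292734/47858845451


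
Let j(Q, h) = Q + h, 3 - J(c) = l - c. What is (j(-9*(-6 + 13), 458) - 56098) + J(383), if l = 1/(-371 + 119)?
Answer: -13939883/252 ≈ -55317.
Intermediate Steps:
l = -1/252 (l = 1/(-252) = -1/252 ≈ -0.0039683)
J(c) = 757/252 + c (J(c) = 3 - (-1/252 - c) = 3 + (1/252 + c) = 757/252 + c)
(j(-9*(-6 + 13), 458) - 56098) + J(383) = ((-9*(-6 + 13) + 458) - 56098) + (757/252 + 383) = ((-9*7 + 458) - 56098) + 97273/252 = ((-63 + 458) - 56098) + 97273/252 = (395 - 56098) + 97273/252 = -55703 + 97273/252 = -13939883/252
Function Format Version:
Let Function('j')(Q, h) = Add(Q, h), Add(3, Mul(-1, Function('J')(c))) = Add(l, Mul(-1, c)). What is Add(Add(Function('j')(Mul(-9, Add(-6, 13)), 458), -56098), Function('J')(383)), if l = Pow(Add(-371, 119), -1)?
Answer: Rational(-13939883, 252) ≈ -55317.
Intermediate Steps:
l = Rational(-1, 252) (l = Pow(-252, -1) = Rational(-1, 252) ≈ -0.0039683)
Function('J')(c) = Add(Rational(757, 252), c) (Function('J')(c) = Add(3, Mul(-1, Add(Rational(-1, 252), Mul(-1, c)))) = Add(3, Add(Rational(1, 252), c)) = Add(Rational(757, 252), c))
Add(Add(Function('j')(Mul(-9, Add(-6, 13)), 458), -56098), Function('J')(383)) = Add(Add(Add(Mul(-9, Add(-6, 13)), 458), -56098), Add(Rational(757, 252), 383)) = Add(Add(Add(Mul(-9, 7), 458), -56098), Rational(97273, 252)) = Add(Add(Add(-63, 458), -56098), Rational(97273, 252)) = Add(Add(395, -56098), Rational(97273, 252)) = Add(-55703, Rational(97273, 252)) = Rational(-13939883, 252)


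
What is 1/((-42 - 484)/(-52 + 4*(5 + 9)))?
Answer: -2/263 ≈ -0.0076046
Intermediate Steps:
1/((-42 - 484)/(-52 + 4*(5 + 9))) = 1/(-526/(-52 + 4*14)) = 1/(-526/(-52 + 56)) = 1/(-526/4) = 1/(-526*1/4) = 1/(-263/2) = -2/263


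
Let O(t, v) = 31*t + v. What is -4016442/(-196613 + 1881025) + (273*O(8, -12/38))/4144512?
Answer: -13088067548155/5526677049664 ≈ -2.3682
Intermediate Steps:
O(t, v) = v + 31*t
-4016442/(-196613 + 1881025) + (273*O(8, -12/38))/4144512 = -4016442/(-196613 + 1881025) + (273*(-12/38 + 31*8))/4144512 = -4016442/1684412 + (273*(-12*1/38 + 248))*(1/4144512) = -4016442*1/1684412 + (273*(-6/19 + 248))*(1/4144512) = -2008221/842206 + (273*(4706/19))*(1/4144512) = -2008221/842206 + (1284738/19)*(1/4144512) = -2008221/842206 + 214123/13124288 = -13088067548155/5526677049664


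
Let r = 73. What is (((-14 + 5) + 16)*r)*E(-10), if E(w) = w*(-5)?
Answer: 25550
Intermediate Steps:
E(w) = -5*w
(((-14 + 5) + 16)*r)*E(-10) = (((-14 + 5) + 16)*73)*(-5*(-10)) = ((-9 + 16)*73)*50 = (7*73)*50 = 511*50 = 25550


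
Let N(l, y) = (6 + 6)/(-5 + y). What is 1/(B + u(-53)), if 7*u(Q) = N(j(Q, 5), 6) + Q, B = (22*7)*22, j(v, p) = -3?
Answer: 7/23675 ≈ 0.00029567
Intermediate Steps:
N(l, y) = 12/(-5 + y)
B = 3388 (B = 154*22 = 3388)
u(Q) = 12/7 + Q/7 (u(Q) = (12/(-5 + 6) + Q)/7 = (12/1 + Q)/7 = (12*1 + Q)/7 = (12 + Q)/7 = 12/7 + Q/7)
1/(B + u(-53)) = 1/(3388 + (12/7 + (⅐)*(-53))) = 1/(3388 + (12/7 - 53/7)) = 1/(3388 - 41/7) = 1/(23675/7) = 7/23675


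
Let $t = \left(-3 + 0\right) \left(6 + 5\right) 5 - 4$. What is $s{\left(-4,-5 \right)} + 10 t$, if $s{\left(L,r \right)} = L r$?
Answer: $-1670$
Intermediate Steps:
$t = -169$ ($t = \left(-3\right) 11 \cdot 5 - 4 = \left(-33\right) 5 - 4 = -165 - 4 = -169$)
$s{\left(-4,-5 \right)} + 10 t = \left(-4\right) \left(-5\right) + 10 \left(-169\right) = 20 - 1690 = -1670$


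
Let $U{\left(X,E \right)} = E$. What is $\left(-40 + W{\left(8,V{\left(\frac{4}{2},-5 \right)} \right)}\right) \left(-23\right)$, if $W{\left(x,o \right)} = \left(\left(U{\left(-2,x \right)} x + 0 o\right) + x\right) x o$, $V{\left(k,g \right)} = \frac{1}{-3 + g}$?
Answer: $2576$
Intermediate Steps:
$W{\left(x,o \right)} = o x \left(x + x^{2}\right)$ ($W{\left(x,o \right)} = \left(\left(x x + 0 o\right) + x\right) x o = \left(\left(x^{2} + 0\right) + x\right) x o = \left(x^{2} + x\right) x o = \left(x + x^{2}\right) x o = x \left(x + x^{2}\right) o = o x \left(x + x^{2}\right)$)
$\left(-40 + W{\left(8,V{\left(\frac{4}{2},-5 \right)} \right)}\right) \left(-23\right) = \left(-40 + \frac{8^{2} \left(1 + 8\right)}{-3 - 5}\right) \left(-23\right) = \left(-40 + \frac{1}{-8} \cdot 64 \cdot 9\right) \left(-23\right) = \left(-40 - 8 \cdot 9\right) \left(-23\right) = \left(-40 - 72\right) \left(-23\right) = \left(-112\right) \left(-23\right) = 2576$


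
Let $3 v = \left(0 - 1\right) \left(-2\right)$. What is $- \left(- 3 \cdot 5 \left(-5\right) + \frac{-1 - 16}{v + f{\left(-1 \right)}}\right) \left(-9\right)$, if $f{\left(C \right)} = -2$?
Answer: $\frac{3159}{4} \approx 789.75$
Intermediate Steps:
$v = \frac{2}{3}$ ($v = \frac{\left(0 - 1\right) \left(-2\right)}{3} = \frac{\left(-1\right) \left(-2\right)}{3} = \frac{1}{3} \cdot 2 = \frac{2}{3} \approx 0.66667$)
$- \left(- 3 \cdot 5 \left(-5\right) + \frac{-1 - 16}{v + f{\left(-1 \right)}}\right) \left(-9\right) = - \left(- 3 \cdot 5 \left(-5\right) + \frac{-1 - 16}{\frac{2}{3} - 2}\right) \left(-9\right) = - \left(- 15 \left(-5\right) - \frac{17}{- \frac{4}{3}}\right) \left(-9\right) = - \left(\left(-1\right) \left(-75\right) - - \frac{51}{4}\right) \left(-9\right) = - \left(75 + \frac{51}{4}\right) \left(-9\right) = - \frac{351 \left(-9\right)}{4} = \left(-1\right) \left(- \frac{3159}{4}\right) = \frac{3159}{4}$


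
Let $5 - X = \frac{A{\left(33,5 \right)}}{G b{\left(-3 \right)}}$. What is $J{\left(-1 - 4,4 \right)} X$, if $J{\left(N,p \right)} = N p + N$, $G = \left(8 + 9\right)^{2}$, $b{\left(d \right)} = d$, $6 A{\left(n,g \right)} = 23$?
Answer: $- \frac{650825}{5202} \approx -125.11$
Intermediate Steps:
$A{\left(n,g \right)} = \frac{23}{6}$ ($A{\left(n,g \right)} = \frac{1}{6} \cdot 23 = \frac{23}{6}$)
$G = 289$ ($G = 17^{2} = 289$)
$J{\left(N,p \right)} = N + N p$
$X = \frac{26033}{5202}$ ($X = 5 - \frac{23}{6 \cdot 289 \left(-3\right)} = 5 - \frac{23}{6 \left(-867\right)} = 5 - \frac{23}{6} \left(- \frac{1}{867}\right) = 5 - - \frac{23}{5202} = 5 + \frac{23}{5202} = \frac{26033}{5202} \approx 5.0044$)
$J{\left(-1 - 4,4 \right)} X = \left(-1 - 4\right) \left(1 + 4\right) \frac{26033}{5202} = \left(-1 - 4\right) 5 \cdot \frac{26033}{5202} = \left(-5\right) 5 \cdot \frac{26033}{5202} = \left(-25\right) \frac{26033}{5202} = - \frac{650825}{5202}$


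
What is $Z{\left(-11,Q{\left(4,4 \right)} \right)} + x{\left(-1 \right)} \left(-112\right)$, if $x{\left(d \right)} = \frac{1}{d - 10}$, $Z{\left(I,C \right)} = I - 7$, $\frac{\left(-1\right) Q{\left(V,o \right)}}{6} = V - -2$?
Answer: $- \frac{86}{11} \approx -7.8182$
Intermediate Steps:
$Q{\left(V,o \right)} = -12 - 6 V$ ($Q{\left(V,o \right)} = - 6 \left(V - -2\right) = - 6 \left(V + 2\right) = - 6 \left(2 + V\right) = -12 - 6 V$)
$Z{\left(I,C \right)} = -7 + I$
$x{\left(d \right)} = \frac{1}{-10 + d}$
$Z{\left(-11,Q{\left(4,4 \right)} \right)} + x{\left(-1 \right)} \left(-112\right) = \left(-7 - 11\right) + \frac{1}{-10 - 1} \left(-112\right) = -18 + \frac{1}{-11} \left(-112\right) = -18 - - \frac{112}{11} = -18 + \frac{112}{11} = - \frac{86}{11}$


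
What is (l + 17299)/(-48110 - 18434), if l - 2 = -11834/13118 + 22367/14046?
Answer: -1593965174885/6130546600416 ≈ -0.26000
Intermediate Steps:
l = 247850399/92127714 (l = 2 + (-11834/13118 + 22367/14046) = 2 + (-11834*1/13118 + 22367*(1/14046)) = 2 + (-5917/6559 + 22367/14046) = 2 + 63594971/92127714 = 247850399/92127714 ≈ 2.6903)
(l + 17299)/(-48110 - 18434) = (247850399/92127714 + 17299)/(-48110 - 18434) = (1593965174885/92127714)/(-66544) = (1593965174885/92127714)*(-1/66544) = -1593965174885/6130546600416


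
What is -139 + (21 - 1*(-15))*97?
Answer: 3353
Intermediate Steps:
-139 + (21 - 1*(-15))*97 = -139 + (21 + 15)*97 = -139 + 36*97 = -139 + 3492 = 3353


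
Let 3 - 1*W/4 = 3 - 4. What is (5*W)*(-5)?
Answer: -400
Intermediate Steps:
W = 16 (W = 12 - 4*(3 - 4) = 12 - 4*(-1) = 12 + 4 = 16)
(5*W)*(-5) = (5*16)*(-5) = 80*(-5) = -400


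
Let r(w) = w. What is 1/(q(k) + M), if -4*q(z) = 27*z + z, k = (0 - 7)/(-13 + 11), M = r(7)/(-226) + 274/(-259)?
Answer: -29267/748910 ≈ -0.039079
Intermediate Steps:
M = -63737/58534 (M = 7/(-226) + 274/(-259) = 7*(-1/226) + 274*(-1/259) = -7/226 - 274/259 = -63737/58534 ≈ -1.0889)
k = 7/2 (k = -7/(-2) = -7*(-½) = 7/2 ≈ 3.5000)
q(z) = -7*z (q(z) = -(27*z + z)/4 = -7*z)
1/(q(k) + M) = 1/(-7*7/2 - 63737/58534) = 1/(-49/2 - 63737/58534) = 1/(-748910/29267) = -29267/748910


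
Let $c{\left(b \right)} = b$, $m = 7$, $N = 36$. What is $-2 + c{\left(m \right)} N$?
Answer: $250$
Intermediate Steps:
$-2 + c{\left(m \right)} N = -2 + 7 \cdot 36 = -2 + 252 = 250$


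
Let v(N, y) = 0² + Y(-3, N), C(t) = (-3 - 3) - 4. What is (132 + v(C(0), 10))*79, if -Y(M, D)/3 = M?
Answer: 11139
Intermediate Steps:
Y(M, D) = -3*M
C(t) = -10 (C(t) = -6 - 4 = -10)
v(N, y) = 9 (v(N, y) = 0² - 3*(-3) = 0 + 9 = 9)
(132 + v(C(0), 10))*79 = (132 + 9)*79 = 141*79 = 11139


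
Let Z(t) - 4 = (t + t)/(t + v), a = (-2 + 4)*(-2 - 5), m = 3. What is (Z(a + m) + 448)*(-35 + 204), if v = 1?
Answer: 383799/5 ≈ 76760.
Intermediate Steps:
a = -14 (a = 2*(-7) = -14)
Z(t) = 4 + 2*t/(1 + t) (Z(t) = 4 + (t + t)/(t + 1) = 4 + (2*t)/(1 + t) = 4 + 2*t/(1 + t))
(Z(a + m) + 448)*(-35 + 204) = (2*(2 + 3*(-14 + 3))/(1 + (-14 + 3)) + 448)*(-35 + 204) = (2*(2 + 3*(-11))/(1 - 11) + 448)*169 = (2*(2 - 33)/(-10) + 448)*169 = (2*(-⅒)*(-31) + 448)*169 = (31/5 + 448)*169 = (2271/5)*169 = 383799/5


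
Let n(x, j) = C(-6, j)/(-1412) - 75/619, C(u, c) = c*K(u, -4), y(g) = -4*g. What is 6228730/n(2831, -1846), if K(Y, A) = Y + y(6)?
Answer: -136102110611/859653 ≈ -1.5832e+5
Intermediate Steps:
K(Y, A) = -24 + Y (K(Y, A) = Y - 4*6 = Y - 24 = -24 + Y)
C(u, c) = c*(-24 + u)
n(x, j) = -75/619 + 15*j/706 (n(x, j) = (j*(-24 - 6))/(-1412) - 75/619 = (j*(-30))*(-1/1412) - 75*1/619 = -30*j*(-1/1412) - 75/619 = 15*j/706 - 75/619 = -75/619 + 15*j/706)
6228730/n(2831, -1846) = 6228730/(-75/619 + (15/706)*(-1846)) = 6228730/(-75/619 - 13845/353) = 6228730/(-8596530/218507) = 6228730*(-218507/8596530) = -136102110611/859653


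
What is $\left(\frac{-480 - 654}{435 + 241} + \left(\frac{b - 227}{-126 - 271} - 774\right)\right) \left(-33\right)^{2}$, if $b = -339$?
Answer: $- \frac{113140299195}{134186} \approx -8.4316 \cdot 10^{5}$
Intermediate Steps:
$\left(\frac{-480 - 654}{435 + 241} + \left(\frac{b - 227}{-126 - 271} - 774\right)\right) \left(-33\right)^{2} = \left(\frac{-480 - 654}{435 + 241} - \left(774 - \frac{-339 - 227}{-126 - 271}\right)\right) \left(-33\right)^{2} = \left(- \frac{1134}{676} - \left(774 + \frac{566}{-397}\right)\right) 1089 = \left(\left(-1134\right) \frac{1}{676} - \frac{306712}{397}\right) 1089 = \left(- \frac{567}{338} + \left(\frac{566}{397} - 774\right)\right) 1089 = \left(- \frac{567}{338} - \frac{306712}{397}\right) 1089 = \left(- \frac{103893755}{134186}\right) 1089 = - \frac{113140299195}{134186}$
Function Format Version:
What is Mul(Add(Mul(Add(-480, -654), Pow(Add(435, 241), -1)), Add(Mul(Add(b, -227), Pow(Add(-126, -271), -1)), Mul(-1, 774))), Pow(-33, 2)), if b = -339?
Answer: Rational(-113140299195, 134186) ≈ -8.4316e+5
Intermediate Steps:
Mul(Add(Mul(Add(-480, -654), Pow(Add(435, 241), -1)), Add(Mul(Add(b, -227), Pow(Add(-126, -271), -1)), Mul(-1, 774))), Pow(-33, 2)) = Mul(Add(Mul(Add(-480, -654), Pow(Add(435, 241), -1)), Add(Mul(Add(-339, -227), Pow(Add(-126, -271), -1)), Mul(-1, 774))), Pow(-33, 2)) = Mul(Add(Mul(-1134, Pow(676, -1)), Add(Mul(-566, Pow(-397, -1)), -774)), 1089) = Mul(Add(Mul(-1134, Rational(1, 676)), Add(Mul(-566, Rational(-1, 397)), -774)), 1089) = Mul(Add(Rational(-567, 338), Add(Rational(566, 397), -774)), 1089) = Mul(Add(Rational(-567, 338), Rational(-306712, 397)), 1089) = Mul(Rational(-103893755, 134186), 1089) = Rational(-113140299195, 134186)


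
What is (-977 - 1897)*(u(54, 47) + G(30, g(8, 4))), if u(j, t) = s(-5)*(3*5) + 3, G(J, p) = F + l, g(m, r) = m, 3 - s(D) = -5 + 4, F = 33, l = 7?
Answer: -296022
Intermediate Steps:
s(D) = 4 (s(D) = 3 - (-5 + 4) = 3 - 1*(-1) = 3 + 1 = 4)
G(J, p) = 40 (G(J, p) = 33 + 7 = 40)
u(j, t) = 63 (u(j, t) = 4*(3*5) + 3 = 4*15 + 3 = 60 + 3 = 63)
(-977 - 1897)*(u(54, 47) + G(30, g(8, 4))) = (-977 - 1897)*(63 + 40) = -2874*103 = -296022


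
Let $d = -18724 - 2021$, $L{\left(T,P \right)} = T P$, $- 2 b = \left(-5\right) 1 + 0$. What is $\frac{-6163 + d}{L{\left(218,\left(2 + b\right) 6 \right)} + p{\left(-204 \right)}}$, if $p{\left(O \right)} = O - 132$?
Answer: $- \frac{13454}{2775} \approx -4.8483$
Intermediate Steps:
$b = \frac{5}{2}$ ($b = - \frac{\left(-5\right) 1 + 0}{2} = - \frac{-5 + 0}{2} = \left(- \frac{1}{2}\right) \left(-5\right) = \frac{5}{2} \approx 2.5$)
$L{\left(T,P \right)} = P T$
$d = -20745$ ($d = -18724 - 2021 = -20745$)
$p{\left(O \right)} = -132 + O$
$\frac{-6163 + d}{L{\left(218,\left(2 + b\right) 6 \right)} + p{\left(-204 \right)}} = \frac{-6163 - 20745}{\left(2 + \frac{5}{2}\right) 6 \cdot 218 - 336} = - \frac{26908}{\frac{9}{2} \cdot 6 \cdot 218 - 336} = - \frac{26908}{27 \cdot 218 - 336} = - \frac{26908}{5886 - 336} = - \frac{26908}{5550} = \left(-26908\right) \frac{1}{5550} = - \frac{13454}{2775}$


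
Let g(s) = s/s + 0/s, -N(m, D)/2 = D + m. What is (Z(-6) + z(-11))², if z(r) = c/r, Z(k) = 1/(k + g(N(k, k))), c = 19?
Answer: 11236/3025 ≈ 3.7144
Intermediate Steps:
N(m, D) = -2*D - 2*m (N(m, D) = -2*(D + m) = -2*D - 2*m)
g(s) = 1 (g(s) = 1 + 0 = 1)
Z(k) = 1/(1 + k) (Z(k) = 1/(k + 1) = 1/(1 + k))
z(r) = 19/r
(Z(-6) + z(-11))² = (1/(1 - 6) + 19/(-11))² = (1/(-5) + 19*(-1/11))² = (-⅕ - 19/11)² = (-106/55)² = 11236/3025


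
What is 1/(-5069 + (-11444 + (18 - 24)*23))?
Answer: -1/16651 ≈ -6.0056e-5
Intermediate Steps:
1/(-5069 + (-11444 + (18 - 24)*23)) = 1/(-5069 + (-11444 - 6*23)) = 1/(-5069 + (-11444 - 138)) = 1/(-5069 - 11582) = 1/(-16651) = -1/16651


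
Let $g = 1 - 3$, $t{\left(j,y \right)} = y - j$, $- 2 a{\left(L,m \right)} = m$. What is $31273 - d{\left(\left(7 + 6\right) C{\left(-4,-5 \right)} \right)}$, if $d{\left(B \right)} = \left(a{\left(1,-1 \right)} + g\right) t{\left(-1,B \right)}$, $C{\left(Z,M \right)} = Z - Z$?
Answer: $\frac{62549}{2} \approx 31275.0$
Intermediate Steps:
$a{\left(L,m \right)} = - \frac{m}{2}$
$g = -2$
$C{\left(Z,M \right)} = 0$
$d{\left(B \right)} = - \frac{3}{2} - \frac{3 B}{2}$ ($d{\left(B \right)} = \left(\left(- \frac{1}{2}\right) \left(-1\right) - 2\right) \left(B - -1\right) = \left(\frac{1}{2} - 2\right) \left(B + 1\right) = - \frac{3 \left(1 + B\right)}{2} = - \frac{3}{2} - \frac{3 B}{2}$)
$31273 - d{\left(\left(7 + 6\right) C{\left(-4,-5 \right)} \right)} = 31273 - \left(- \frac{3}{2} - \frac{3 \left(7 + 6\right) 0}{2}\right) = 31273 - \left(- \frac{3}{2} - \frac{3 \cdot 13 \cdot 0}{2}\right) = 31273 - \left(- \frac{3}{2} - 0\right) = 31273 - \left(- \frac{3}{2} + 0\right) = 31273 - - \frac{3}{2} = 31273 + \frac{3}{2} = \frac{62549}{2}$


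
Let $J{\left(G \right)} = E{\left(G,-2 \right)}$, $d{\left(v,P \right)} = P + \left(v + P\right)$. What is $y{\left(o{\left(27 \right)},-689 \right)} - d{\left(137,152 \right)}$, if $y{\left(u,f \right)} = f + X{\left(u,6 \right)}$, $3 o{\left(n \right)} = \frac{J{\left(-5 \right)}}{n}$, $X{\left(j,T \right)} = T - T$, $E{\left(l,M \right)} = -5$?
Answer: $-1130$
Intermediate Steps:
$d{\left(v,P \right)} = v + 2 P$ ($d{\left(v,P \right)} = P + \left(P + v\right) = v + 2 P$)
$J{\left(G \right)} = -5$
$X{\left(j,T \right)} = 0$
$o{\left(n \right)} = - \frac{5}{3 n}$ ($o{\left(n \right)} = \frac{\left(-5\right) \frac{1}{n}}{3} = - \frac{5}{3 n}$)
$y{\left(u,f \right)} = f$ ($y{\left(u,f \right)} = f + 0 = f$)
$y{\left(o{\left(27 \right)},-689 \right)} - d{\left(137,152 \right)} = -689 - \left(137 + 2 \cdot 152\right) = -689 - \left(137 + 304\right) = -689 - 441 = -1130$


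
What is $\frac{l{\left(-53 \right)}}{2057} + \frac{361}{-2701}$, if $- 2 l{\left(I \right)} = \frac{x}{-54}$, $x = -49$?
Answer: $- \frac{80330665}{600043356} \approx -0.13387$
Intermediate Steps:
$l{\left(I \right)} = - \frac{49}{108}$ ($l{\left(I \right)} = - \frac{\left(-49\right) \frac{1}{-54}}{2} = - \frac{\left(-49\right) \left(- \frac{1}{54}\right)}{2} = \left(- \frac{1}{2}\right) \frac{49}{54} = - \frac{49}{108}$)
$\frac{l{\left(-53 \right)}}{2057} + \frac{361}{-2701} = - \frac{49}{108 \cdot 2057} + \frac{361}{-2701} = \left(- \frac{49}{108}\right) \frac{1}{2057} + 361 \left(- \frac{1}{2701}\right) = - \frac{49}{222156} - \frac{361}{2701} = - \frac{80330665}{600043356}$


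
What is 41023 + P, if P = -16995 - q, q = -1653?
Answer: 25681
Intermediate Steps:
P = -15342 (P = -16995 - 1*(-1653) = -16995 + 1653 = -15342)
41023 + P = 41023 - 15342 = 25681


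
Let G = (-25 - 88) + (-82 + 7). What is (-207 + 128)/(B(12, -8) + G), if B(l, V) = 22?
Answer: 79/166 ≈ 0.47590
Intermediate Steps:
G = -188 (G = -113 - 75 = -188)
(-207 + 128)/(B(12, -8) + G) = (-207 + 128)/(22 - 188) = -79/(-166) = -79*(-1/166) = 79/166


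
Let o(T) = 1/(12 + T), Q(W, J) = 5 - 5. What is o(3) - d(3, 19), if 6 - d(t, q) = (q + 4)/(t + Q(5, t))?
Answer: 26/15 ≈ 1.7333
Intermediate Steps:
Q(W, J) = 0
d(t, q) = 6 - (4 + q)/t (d(t, q) = 6 - (q + 4)/(t + 0) = 6 - (4 + q)/t)
o(3) - d(3, 19) = 1/(12 + 3) - (-4 - 1*19 + 6*3)/3 = 1/15 - (-4 - 19 + 18)/3 = 1/15 - (-5)/3 = 1/15 - 1*(-5/3) = 1/15 + 5/3 = 26/15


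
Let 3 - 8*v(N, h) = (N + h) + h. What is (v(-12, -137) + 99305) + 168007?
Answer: 2138785/8 ≈ 2.6735e+5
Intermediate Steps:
v(N, h) = 3/8 - h/4 - N/8 (v(N, h) = 3/8 - ((N + h) + h)/8 = 3/8 - (N + 2*h)/8 = 3/8 + (-h/4 - N/8) = 3/8 - h/4 - N/8)
(v(-12, -137) + 99305) + 168007 = ((3/8 - 1/4*(-137) - 1/8*(-12)) + 99305) + 168007 = ((3/8 + 137/4 + 3/2) + 99305) + 168007 = (289/8 + 99305) + 168007 = 794729/8 + 168007 = 2138785/8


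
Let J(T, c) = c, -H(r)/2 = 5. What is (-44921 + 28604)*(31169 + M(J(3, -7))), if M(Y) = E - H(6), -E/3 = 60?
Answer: -505810683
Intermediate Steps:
E = -180 (E = -3*60 = -180)
H(r) = -10 (H(r) = -2*5 = -10)
M(Y) = -170 (M(Y) = -180 - 1*(-10) = -180 + 10 = -170)
(-44921 + 28604)*(31169 + M(J(3, -7))) = (-44921 + 28604)*(31169 - 170) = -16317*30999 = -505810683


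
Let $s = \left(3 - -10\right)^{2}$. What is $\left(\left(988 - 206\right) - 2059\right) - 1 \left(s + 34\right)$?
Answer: $-1480$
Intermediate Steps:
$s = 169$ ($s = \left(3 + 10\right)^{2} = 13^{2} = 169$)
$\left(\left(988 - 206\right) - 2059\right) - 1 \left(s + 34\right) = \left(\left(988 - 206\right) - 2059\right) - 1 \left(169 + 34\right) = \left(\left(988 - 206\right) - 2059\right) - 1 \cdot 203 = \left(782 - 2059\right) - 203 = -1277 - 203 = -1480$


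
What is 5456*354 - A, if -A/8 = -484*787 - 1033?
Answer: -1124104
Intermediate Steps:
A = 3055528 (A = -8*(-484*787 - 1033) = -8*(-380908 - 1033) = -8*(-381941) = 3055528)
5456*354 - A = 5456*354 - 1*3055528 = 1931424 - 3055528 = -1124104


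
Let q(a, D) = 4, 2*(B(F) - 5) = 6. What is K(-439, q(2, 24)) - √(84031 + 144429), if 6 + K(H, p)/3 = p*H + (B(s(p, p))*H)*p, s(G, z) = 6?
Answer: -47430 - 2*√57115 ≈ -47908.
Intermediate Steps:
B(F) = 8 (B(F) = 5 + (½)*6 = 5 + 3 = 8)
K(H, p) = -18 + 27*H*p (K(H, p) = -18 + 3*(p*H + (8*H)*p) = -18 + 3*(H*p + 8*H*p) = -18 + 3*(9*H*p) = -18 + 27*H*p)
K(-439, q(2, 24)) - √(84031 + 144429) = (-18 + 27*(-439)*4) - √(84031 + 144429) = (-18 - 47412) - √228460 = -47430 - 2*√57115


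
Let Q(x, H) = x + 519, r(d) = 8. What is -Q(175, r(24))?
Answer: -694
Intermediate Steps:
Q(x, H) = 519 + x
-Q(175, r(24)) = -(519 + 175) = -1*694 = -694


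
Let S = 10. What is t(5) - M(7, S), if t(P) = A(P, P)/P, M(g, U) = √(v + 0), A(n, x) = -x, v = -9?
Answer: -1 - 3*I ≈ -1.0 - 3.0*I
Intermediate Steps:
M(g, U) = 3*I (M(g, U) = √(-9 + 0) = √(-9) = 3*I)
t(P) = -1 (t(P) = (-P)/P = -1)
t(5) - M(7, S) = -1 - 3*I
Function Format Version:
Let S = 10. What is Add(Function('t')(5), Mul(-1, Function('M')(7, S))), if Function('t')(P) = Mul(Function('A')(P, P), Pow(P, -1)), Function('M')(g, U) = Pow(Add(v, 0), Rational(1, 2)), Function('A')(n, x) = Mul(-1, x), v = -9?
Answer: Add(-1, Mul(-3, I)) ≈ Add(-1.0000, Mul(-3.0000, I))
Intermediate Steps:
Function('M')(g, U) = Mul(3, I) (Function('M')(g, U) = Pow(Add(-9, 0), Rational(1, 2)) = Pow(-9, Rational(1, 2)) = Mul(3, I))
Function('t')(P) = -1 (Function('t')(P) = Mul(Mul(-1, P), Pow(P, -1)) = -1)
Add(Function('t')(5), Mul(-1, Function('M')(7, S))) = Add(-1, Mul(-1, Mul(3, I))) = Add(-1, Mul(-3, I))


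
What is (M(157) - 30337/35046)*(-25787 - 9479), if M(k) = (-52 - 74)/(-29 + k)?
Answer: 3325796999/50976 ≈ 65242.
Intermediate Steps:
M(k) = -126/(-29 + k)
(M(157) - 30337/35046)*(-25787 - 9479) = (-126/(-29 + 157) - 30337/35046)*(-25787 - 9479) = (-126/128 - 30337*1/35046)*(-35266) = (-126*1/128 - 30337/35046)*(-35266) = (-63/64 - 30337/35046)*(-35266) = -2074733/1121472*(-35266) = 3325796999/50976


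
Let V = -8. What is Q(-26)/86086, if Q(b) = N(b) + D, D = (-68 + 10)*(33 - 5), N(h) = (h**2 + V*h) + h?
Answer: -383/43043 ≈ -0.0088981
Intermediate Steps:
N(h) = h**2 - 7*h (N(h) = (h**2 - 8*h) + h = h**2 - 7*h)
D = -1624 (D = -58*28 = -1624)
Q(b) = -1624 + b*(-7 + b) (Q(b) = b*(-7 + b) - 1624 = -1624 + b*(-7 + b))
Q(-26)/86086 = (-1624 - 26*(-7 - 26))/86086 = (-1624 - 26*(-33))*(1/86086) = (-1624 + 858)*(1/86086) = -766*1/86086 = -383/43043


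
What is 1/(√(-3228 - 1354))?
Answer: -I*√4582/4582 ≈ -0.014773*I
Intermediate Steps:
1/(√(-3228 - 1354)) = 1/(√(-4582)) = 1/(I*√4582) = -I*√4582/4582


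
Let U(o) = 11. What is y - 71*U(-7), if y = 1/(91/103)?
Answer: -70968/91 ≈ -779.87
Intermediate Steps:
y = 103/91 (y = 1/(91*(1/103)) = 1/(91/103) = 103/91 ≈ 1.1319)
y - 71*U(-7) = 103/91 - 71*11 = 103/91 - 781 = -70968/91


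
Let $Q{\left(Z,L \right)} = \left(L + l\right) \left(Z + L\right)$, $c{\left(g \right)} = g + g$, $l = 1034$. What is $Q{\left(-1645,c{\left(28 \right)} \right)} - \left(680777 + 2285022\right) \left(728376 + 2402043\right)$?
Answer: $-9284195271791$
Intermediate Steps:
$c{\left(g \right)} = 2 g$
$Q{\left(Z,L \right)} = \left(1034 + L\right) \left(L + Z\right)$ ($Q{\left(Z,L \right)} = \left(L + 1034\right) \left(Z + L\right) = \left(1034 + L\right) \left(L + Z\right)$)
$Q{\left(-1645,c{\left(28 \right)} \right)} - \left(680777 + 2285022\right) \left(728376 + 2402043\right) = \left(\left(2 \cdot 28\right)^{2} + 1034 \cdot 2 \cdot 28 + 1034 \left(-1645\right) + 2 \cdot 28 \left(-1645\right)\right) - \left(680777 + 2285022\right) \left(728376 + 2402043\right) = \left(56^{2} + 1034 \cdot 56 - 1700930 + 56 \left(-1645\right)\right) - 2965799 \cdot 3130419 = \left(3136 + 57904 - 1700930 - 92120\right) - 9284193539781 = -1732010 - 9284193539781 = -9284195271791$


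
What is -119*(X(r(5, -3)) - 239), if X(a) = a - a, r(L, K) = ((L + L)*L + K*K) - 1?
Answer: 28441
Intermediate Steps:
r(L, K) = -1 + K**2 + 2*L**2 (r(L, K) = ((2*L)*L + K**2) - 1 = (2*L**2 + K**2) - 1 = (K**2 + 2*L**2) - 1 = -1 + K**2 + 2*L**2)
X(a) = 0
-119*(X(r(5, -3)) - 239) = -119*(0 - 239) = -119*(-239) = 28441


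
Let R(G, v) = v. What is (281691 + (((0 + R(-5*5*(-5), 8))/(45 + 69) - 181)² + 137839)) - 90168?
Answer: 1176455107/3249 ≈ 3.6210e+5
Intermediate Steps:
(281691 + (((0 + R(-5*5*(-5), 8))/(45 + 69) - 181)² + 137839)) - 90168 = (281691 + (((0 + 8)/(45 + 69) - 181)² + 137839)) - 90168 = (281691 + ((8/114 - 181)² + 137839)) - 90168 = (281691 + ((8*(1/114) - 181)² + 137839)) - 90168 = (281691 + ((4/57 - 181)² + 137839)) - 90168 = (281691 + ((-10313/57)² + 137839)) - 90168 = (281691 + (106357969/3249 + 137839)) - 90168 = (281691 + 554196880/3249) - 90168 = 1469410939/3249 - 90168 = 1176455107/3249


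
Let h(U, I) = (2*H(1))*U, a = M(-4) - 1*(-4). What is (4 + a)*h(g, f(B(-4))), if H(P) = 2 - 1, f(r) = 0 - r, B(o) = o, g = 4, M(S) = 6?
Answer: 112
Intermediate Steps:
f(r) = -r
a = 10 (a = 6 - 1*(-4) = 6 + 4 = 10)
H(P) = 1
h(U, I) = 2*U (h(U, I) = (2*1)*U = 2*U)
(4 + a)*h(g, f(B(-4))) = (4 + 10)*(2*4) = 14*8 = 112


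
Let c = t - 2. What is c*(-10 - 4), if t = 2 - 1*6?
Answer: 84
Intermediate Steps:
t = -4 (t = 2 - 6 = -4)
c = -6 (c = -4 - 2 = -6)
c*(-10 - 4) = -6*(-10 - 4) = -6*(-14) = 84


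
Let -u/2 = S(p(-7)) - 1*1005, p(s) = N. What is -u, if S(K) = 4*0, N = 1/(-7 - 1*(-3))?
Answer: -2010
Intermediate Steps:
N = -1/4 (N = 1/(-7 + 3) = 1/(-4) = -1/4 ≈ -0.25000)
p(s) = -1/4
S(K) = 0
u = 2010 (u = -2*(0 - 1*1005) = -2*(0 - 1005) = -2*(-1005) = 2010)
-u = -1*2010 = -2010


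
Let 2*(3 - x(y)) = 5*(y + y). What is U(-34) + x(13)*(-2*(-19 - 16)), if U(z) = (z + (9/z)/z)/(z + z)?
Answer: -341119425/78608 ≈ -4339.5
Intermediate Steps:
x(y) = 3 - 5*y (x(y) = 3 - 5*(y + y)/2 = 3 - 5*2*y/2 = 3 - 5*y)
U(z) = (z + 9/z**2)/(2*z) (U(z) = (z + 9/z**2)/((2*z)) = (z + 9/z**2)*(1/(2*z)) = (z + 9/z**2)/(2*z))
U(-34) + x(13)*(-2*(-19 - 16)) = (1/2)*(9 + (-34)**3)/(-34)**3 + (3 - 5*13)*(-2*(-19 - 16)) = (1/2)*(-1/39304)*(9 - 39304) + (3 - 65)*(-2*(-35)) = (1/2)*(-1/39304)*(-39295) - 62*70 = 39295/78608 - 4340 = -341119425/78608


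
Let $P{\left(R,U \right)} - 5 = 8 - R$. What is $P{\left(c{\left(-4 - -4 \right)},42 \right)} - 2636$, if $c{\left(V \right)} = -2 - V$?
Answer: $-2621$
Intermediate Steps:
$P{\left(R,U \right)} = 13 - R$ ($P{\left(R,U \right)} = 5 - \left(-8 + R\right) = 13 - R$)
$P{\left(c{\left(-4 - -4 \right)},42 \right)} - 2636 = \left(13 - \left(-2 - \left(-4 - -4\right)\right)\right) - 2636 = \left(13 - \left(-2 - \left(-4 + 4\right)\right)\right) - 2636 = \left(13 - \left(-2 - 0\right)\right) - 2636 = \left(13 - \left(-2 + 0\right)\right) - 2636 = \left(13 - -2\right) - 2636 = \left(13 + 2\right) - 2636 = 15 - 2636 = -2621$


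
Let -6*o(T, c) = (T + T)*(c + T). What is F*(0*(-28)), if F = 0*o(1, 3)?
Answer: 0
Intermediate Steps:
o(T, c) = -T*(T + c)/3 (o(T, c) = -(T + T)*(c + T)/6 = -2*T*(T + c)/6 = -T*(T + c)/3)
F = 0 (F = 0*(-1/3*1*(1 + 3)) = 0*(-1/3*1*4) = 0*(-4/3) = 0)
F*(0*(-28)) = 0*(0*(-28)) = 0*0 = 0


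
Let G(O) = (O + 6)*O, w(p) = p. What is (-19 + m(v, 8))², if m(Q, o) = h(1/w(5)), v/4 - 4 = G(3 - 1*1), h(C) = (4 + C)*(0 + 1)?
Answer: 5476/25 ≈ 219.04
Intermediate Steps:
G(O) = O*(6 + O) (G(O) = (6 + O)*O = O*(6 + O))
h(C) = 4 + C (h(C) = (4 + C)*1 = 4 + C)
v = 80 (v = 16 + 4*((3 - 1*1)*(6 + (3 - 1*1))) = 16 + 4*((3 - 1)*(6 + (3 - 1))) = 16 + 4*(2*(6 + 2)) = 16 + 4*(2*8) = 16 + 4*16 = 16 + 64 = 80)
m(Q, o) = 21/5 (m(Q, o) = 4 + 1/5 = 4 + ⅕ = 21/5)
(-19 + m(v, 8))² = (-19 + 21/5)² = (-74/5)² = 5476/25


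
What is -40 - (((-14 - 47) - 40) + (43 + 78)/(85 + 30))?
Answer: 6894/115 ≈ 59.948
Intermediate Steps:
-40 - (((-14 - 47) - 40) + (43 + 78)/(85 + 30)) = -40 - ((-61 - 40) + 121/115) = -40 - (-101 + 121*(1/115)) = -40 - (-101 + 121/115) = -40 - 1*(-11494/115) = -40 + 11494/115 = 6894/115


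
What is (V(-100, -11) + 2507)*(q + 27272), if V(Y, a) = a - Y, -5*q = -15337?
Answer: 393805412/5 ≈ 7.8761e+7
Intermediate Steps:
q = 15337/5 (q = -⅕*(-15337) = 15337/5 ≈ 3067.4)
(V(-100, -11) + 2507)*(q + 27272) = ((-11 - 1*(-100)) + 2507)*(15337/5 + 27272) = ((-11 + 100) + 2507)*(151697/5) = (89 + 2507)*(151697/5) = 2596*(151697/5) = 393805412/5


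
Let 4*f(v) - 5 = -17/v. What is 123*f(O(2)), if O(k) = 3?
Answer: -41/2 ≈ -20.500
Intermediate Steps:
f(v) = 5/4 - 17/(4*v) (f(v) = 5/4 + (-17/v)/4 = 5/4 - 17/(4*v))
123*f(O(2)) = 123*((¼)*(-17 + 5*3)/3) = 123*((¼)*(⅓)*(-17 + 15)) = 123*((¼)*(⅓)*(-2)) = 123*(-⅙) = -41/2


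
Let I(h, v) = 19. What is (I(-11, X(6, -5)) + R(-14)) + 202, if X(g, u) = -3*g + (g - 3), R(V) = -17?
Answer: 204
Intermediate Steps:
X(g, u) = -3 - 2*g (X(g, u) = -3*g + (-3 + g) = -3 - 2*g)
(I(-11, X(6, -5)) + R(-14)) + 202 = (19 - 17) + 202 = 2 + 202 = 204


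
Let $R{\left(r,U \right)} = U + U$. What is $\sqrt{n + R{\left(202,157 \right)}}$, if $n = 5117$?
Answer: $\sqrt{5431} \approx 73.695$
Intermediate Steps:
$R{\left(r,U \right)} = 2 U$
$\sqrt{n + R{\left(202,157 \right)}} = \sqrt{5117 + 2 \cdot 157} = \sqrt{5117 + 314} = \sqrt{5431}$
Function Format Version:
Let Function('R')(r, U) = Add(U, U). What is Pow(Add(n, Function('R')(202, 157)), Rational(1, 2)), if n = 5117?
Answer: Pow(5431, Rational(1, 2)) ≈ 73.695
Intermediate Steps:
Function('R')(r, U) = Mul(2, U)
Pow(Add(n, Function('R')(202, 157)), Rational(1, 2)) = Pow(Add(5117, Mul(2, 157)), Rational(1, 2)) = Pow(Add(5117, 314), Rational(1, 2)) = Pow(5431, Rational(1, 2))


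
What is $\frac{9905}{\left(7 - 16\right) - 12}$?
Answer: $- \frac{1415}{3} \approx -471.67$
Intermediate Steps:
$\frac{9905}{\left(7 - 16\right) - 12} = \frac{9905}{-9 - 12} = \frac{9905}{-21} = 9905 \left(- \frac{1}{21}\right) = - \frac{1415}{3}$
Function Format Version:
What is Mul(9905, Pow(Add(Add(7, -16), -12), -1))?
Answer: Rational(-1415, 3) ≈ -471.67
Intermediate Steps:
Mul(9905, Pow(Add(Add(7, -16), -12), -1)) = Mul(9905, Pow(Add(-9, -12), -1)) = Mul(9905, Pow(-21, -1)) = Mul(9905, Rational(-1, 21)) = Rational(-1415, 3)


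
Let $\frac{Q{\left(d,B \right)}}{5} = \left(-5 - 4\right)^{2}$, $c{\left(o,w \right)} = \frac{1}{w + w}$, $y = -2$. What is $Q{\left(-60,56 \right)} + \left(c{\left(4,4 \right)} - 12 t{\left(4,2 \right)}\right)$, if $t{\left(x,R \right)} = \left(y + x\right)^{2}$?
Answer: $\frac{2857}{8} \approx 357.13$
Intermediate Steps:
$t{\left(x,R \right)} = \left(-2 + x\right)^{2}$
$c{\left(o,w \right)} = \frac{1}{2 w}$
$Q{\left(d,B \right)} = 405$ ($Q{\left(d,B \right)} = 5 \left(-5 - 4\right)^{2} = 5 \left(-9\right)^{2} = 5 \cdot 81 = 405$)
$Q{\left(-60,56 \right)} + \left(c{\left(4,4 \right)} - 12 t{\left(4,2 \right)}\right) = 405 + \left(\frac{1}{2 \cdot 4} - 12 \left(-2 + 4\right)^{2}\right) = 405 + \left(\frac{1}{2} \cdot \frac{1}{4} - 12 \cdot 2^{2}\right) = 405 + \left(\frac{1}{8} - 48\right) = 405 - \frac{383}{8} = \frac{2857}{8}$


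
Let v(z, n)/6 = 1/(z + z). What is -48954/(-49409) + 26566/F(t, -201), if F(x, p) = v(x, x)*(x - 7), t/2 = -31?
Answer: 81391302106/10227663 ≈ 7958.0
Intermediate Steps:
t = -62 (t = 2*(-31) = -62)
v(z, n) = 3/z (v(z, n) = 6/(z + z) = 6/((2*z)) = 6*(1/(2*z)) = 3/z)
F(x, p) = 3*(-7 + x)/x (F(x, p) = (3/x)*(x - 7) = (3/x)*(-7 + x) = 3*(-7 + x)/x)
-48954/(-49409) + 26566/F(t, -201) = -48954/(-49409) + 26566/(3 - 21/(-62)) = -48954*(-1/49409) + 26566/(3 - 21*(-1/62)) = 48954/49409 + 26566/(3 + 21/62) = 48954/49409 + 26566/(207/62) = 48954/49409 + 26566*(62/207) = 48954/49409 + 1647092/207 = 81391302106/10227663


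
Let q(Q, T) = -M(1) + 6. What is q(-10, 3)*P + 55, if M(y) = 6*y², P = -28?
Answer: 55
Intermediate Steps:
q(Q, T) = 0 (q(Q, T) = -6*1² + 6 = -6 + 6 = 0)
q(-10, 3)*P + 55 = 0*(-28) + 55 = 0 + 55 = 55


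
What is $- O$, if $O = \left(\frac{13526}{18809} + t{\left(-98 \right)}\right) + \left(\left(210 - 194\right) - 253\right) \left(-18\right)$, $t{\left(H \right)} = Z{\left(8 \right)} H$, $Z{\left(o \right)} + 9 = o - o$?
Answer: $- \frac{96842258}{18809} \approx -5148.7$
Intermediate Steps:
$Z{\left(o \right)} = -9$ ($Z{\left(o \right)} = -9 + \left(o - o\right) = -9 + 0 = -9$)
$t{\left(H \right)} = - 9 H$
$O = \frac{96842258}{18809}$ ($O = \left(\frac{13526}{18809} - -882\right) + \left(\left(210 - 194\right) - 253\right) \left(-18\right) = \left(13526 \cdot \frac{1}{18809} + 882\right) + \left(16 - 253\right) \left(-18\right) = \left(\frac{13526}{18809} + 882\right) - -4266 = \frac{16603064}{18809} + 4266 = \frac{96842258}{18809} \approx 5148.7$)
$- O = \left(-1\right) \frac{96842258}{18809} = - \frac{96842258}{18809}$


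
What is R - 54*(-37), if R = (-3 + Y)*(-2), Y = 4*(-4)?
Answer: 2036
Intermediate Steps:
Y = -16
R = 38 (R = (-3 - 16)*(-2) = -19*(-2) = 38)
R - 54*(-37) = 38 - 54*(-37) = 38 + 1998 = 2036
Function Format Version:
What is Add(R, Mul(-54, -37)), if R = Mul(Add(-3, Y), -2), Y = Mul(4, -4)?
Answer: 2036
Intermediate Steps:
Y = -16
R = 38 (R = Mul(Add(-3, -16), -2) = Mul(-19, -2) = 38)
Add(R, Mul(-54, -37)) = Add(38, Mul(-54, -37)) = Add(38, 1998) = 2036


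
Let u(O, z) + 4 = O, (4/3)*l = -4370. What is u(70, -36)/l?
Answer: -44/2185 ≈ -0.020137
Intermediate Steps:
l = -6555/2 (l = (3/4)*(-4370) = -6555/2 ≈ -3277.5)
u(O, z) = -4 + O
u(70, -36)/l = (-4 + 70)/(-6555/2) = 66*(-2/6555) = -44/2185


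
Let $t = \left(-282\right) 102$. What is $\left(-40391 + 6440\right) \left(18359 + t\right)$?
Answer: $353260155$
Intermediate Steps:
$t = -28764$
$\left(-40391 + 6440\right) \left(18359 + t\right) = \left(-40391 + 6440\right) \left(18359 - 28764\right) = \left(-33951\right) \left(-10405\right) = 353260155$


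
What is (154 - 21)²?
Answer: 17689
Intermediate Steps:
(154 - 21)² = 133² = 17689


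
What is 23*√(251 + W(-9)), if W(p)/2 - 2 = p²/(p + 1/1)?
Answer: 23*√939/2 ≈ 352.40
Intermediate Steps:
W(p) = 4 + 2*p²/(1 + p) (W(p) = 4 + 2*(p²/(p + 1/1)) = 4 + 2*(p²/(p + 1)) = 4 + 2*(p²/(1 + p)) = 4 + 2*p²/(1 + p))
23*√(251 + W(-9)) = 23*√(251 + 2*(2 + (-9)² + 2*(-9))/(1 - 9)) = 23*√(251 + 2*(2 + 81 - 18)/(-8)) = 23*√(251 + 2*(-⅛)*65) = 23*√(251 - 65/4) = 23*√(939/4) = 23*(√939/2) = 23*√939/2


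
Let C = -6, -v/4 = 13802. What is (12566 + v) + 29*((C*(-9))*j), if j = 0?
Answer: -42642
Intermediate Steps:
v = -55208 (v = -4*13802 = -55208)
(12566 + v) + 29*((C*(-9))*j) = (12566 - 55208) + 29*(-6*(-9)*0) = -42642 + 29*(54*0) = -42642 + 29*0 = -42642 + 0 = -42642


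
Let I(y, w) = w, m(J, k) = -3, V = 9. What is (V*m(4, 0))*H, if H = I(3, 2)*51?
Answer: -2754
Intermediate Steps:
H = 102 (H = 2*51 = 102)
(V*m(4, 0))*H = (9*(-3))*102 = -27*102 = -2754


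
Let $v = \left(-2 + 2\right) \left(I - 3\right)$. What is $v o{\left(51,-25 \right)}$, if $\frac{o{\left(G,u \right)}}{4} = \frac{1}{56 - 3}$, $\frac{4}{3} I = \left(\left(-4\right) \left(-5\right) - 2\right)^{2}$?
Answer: $0$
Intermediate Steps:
$I = 243$ ($I = \frac{3 \left(\left(-4\right) \left(-5\right) - 2\right)^{2}}{4} = \frac{3 \left(20 - 2\right)^{2}}{4} = \frac{3 \cdot 18^{2}}{4} = \frac{3}{4} \cdot 324 = 243$)
$o{\left(G,u \right)} = \frac{4}{53}$ ($o{\left(G,u \right)} = \frac{4}{56 - 3} = \frac{4}{53}$)
$v = 0$ ($v = \left(-2 + 2\right) \left(243 - 3\right) = 0 \cdot 240 = 0$)
$v o{\left(51,-25 \right)} = 0 \cdot \frac{4}{53} = 0$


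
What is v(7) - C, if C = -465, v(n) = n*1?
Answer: 472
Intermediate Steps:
v(n) = n
v(7) - C = 7 - 1*(-465) = 7 + 465 = 472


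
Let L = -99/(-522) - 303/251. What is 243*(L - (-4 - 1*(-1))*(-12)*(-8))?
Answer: 1015227513/14558 ≈ 69737.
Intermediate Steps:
L = -14813/14558 (L = -99*(-1/522) - 303*1/251 = 11/58 - 303/251 = -14813/14558 ≈ -1.0175)
243*(L - (-4 - 1*(-1))*(-12)*(-8)) = 243*(-14813/14558 - (-4 - 1*(-1))*(-12)*(-8)) = 243*(-14813/14558 - (-4 + 1)*(-12)*(-8)) = 243*(-14813/14558 - (-3*(-12))*(-8)) = 243*(-14813/14558 - 36*(-8)) = 243*(-14813/14558 - 1*(-288)) = 243*(-14813/14558 + 288) = 243*(4177891/14558) = 1015227513/14558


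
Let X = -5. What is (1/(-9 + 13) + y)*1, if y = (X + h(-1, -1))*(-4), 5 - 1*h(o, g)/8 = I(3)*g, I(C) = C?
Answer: -943/4 ≈ -235.75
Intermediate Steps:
h(o, g) = 40 - 24*g
y = -236 (y = (-5 + (40 - 24*(-1)))*(-4) = (-5 + (40 + 24))*(-4) = (-5 + 64)*(-4) = 59*(-4) = -236)
(1/(-9 + 13) + y)*1 = (1/(-9 + 13) - 236)*1 = (1/4 - 236)*1 = (¼ - 236)*1 = -943/4*1 = -943/4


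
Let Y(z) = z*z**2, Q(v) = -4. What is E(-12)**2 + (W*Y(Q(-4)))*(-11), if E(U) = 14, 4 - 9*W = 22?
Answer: -1212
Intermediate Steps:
W = -2 (W = 4/9 - 1/9*22 = 4/9 - 22/9 = -2)
Y(z) = z**3
E(-12)**2 + (W*Y(Q(-4)))*(-11) = 14**2 - 2*(-4)**3*(-11) = 196 - 2*(-64)*(-11) = 196 + 128*(-11) = 196 - 1408 = -1212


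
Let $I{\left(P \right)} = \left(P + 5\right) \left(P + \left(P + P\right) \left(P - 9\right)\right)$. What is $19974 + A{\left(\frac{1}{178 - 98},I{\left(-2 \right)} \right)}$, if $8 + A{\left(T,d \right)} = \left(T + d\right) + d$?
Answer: $\frac{1617441}{80} \approx 20218.0$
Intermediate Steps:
$I{\left(P \right)} = \left(5 + P\right) \left(P + 2 P \left(-9 + P\right)\right)$
$A{\left(T,d \right)} = -8 + T + 2 d$ ($A{\left(T,d \right)} = -8 + \left(\left(T + d\right) + d\right) = -8 + \left(T + 2 d\right) = -8 + T + 2 d$)
$19974 + A{\left(\frac{1}{178 - 98},I{\left(-2 \right)} \right)} = 19974 + \left(-8 + \frac{1}{178 - 98} + 2 \left(- 2 \left(-85 - -14 + 2 \left(-2\right)^{2}\right)\right)\right) = 19974 + \left(-8 + \frac{1}{80} + 2 \left(- 2 \left(-85 + 14 + 2 \cdot 4\right)\right)\right) = 19974 + \left(-8 + \frac{1}{80} + 2 \left(- 2 \left(-85 + 14 + 8\right)\right)\right) = 19974 + \left(-8 + \frac{1}{80} + 2 \left(\left(-2\right) \left(-63\right)\right)\right) = 19974 + \left(-8 + \frac{1}{80} + 2 \cdot 126\right) = 19974 + \left(-8 + \frac{1}{80} + 252\right) = 19974 + \frac{19521}{80} = \frac{1617441}{80}$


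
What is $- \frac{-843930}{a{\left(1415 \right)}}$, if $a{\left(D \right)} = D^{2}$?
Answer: $\frac{168786}{400445} \approx 0.4215$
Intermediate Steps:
$- \frac{-843930}{a{\left(1415 \right)}} = - \frac{-843930}{1415^{2}} = - \frac{-843930}{2002225} = \left(-1\right) \left(- \frac{168786}{400445}\right) = \frac{168786}{400445}$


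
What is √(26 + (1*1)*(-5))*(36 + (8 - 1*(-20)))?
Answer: 64*√21 ≈ 293.28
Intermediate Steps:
√(26 + (1*1)*(-5))*(36 + (8 - 1*(-20))) = √(26 + 1*(-5))*(36 + (8 + 20)) = √(26 - 5)*(36 + 28) = √21*64 = 64*√21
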